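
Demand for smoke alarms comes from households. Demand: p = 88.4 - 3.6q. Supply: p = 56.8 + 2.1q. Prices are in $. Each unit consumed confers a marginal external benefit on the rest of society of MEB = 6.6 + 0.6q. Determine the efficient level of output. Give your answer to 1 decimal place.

q* = 7.5

Social marginal benefit = demand + MEB = 95.0 - 3.0q.
Set SMB = MC: 95.0 - 3.0q = 56.8 + 2.1q → q* = 7.4902.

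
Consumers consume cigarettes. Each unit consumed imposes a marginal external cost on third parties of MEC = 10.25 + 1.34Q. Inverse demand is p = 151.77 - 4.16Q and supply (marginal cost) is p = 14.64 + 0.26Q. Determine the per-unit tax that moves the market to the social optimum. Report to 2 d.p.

tax = 39.77 per unit

Social marginal benefit = demand − MEC = 141.52 - 5.50Q.
Set SMB = MC: 141.52 - 5.50Q = 14.64 + 0.26Q → Q* = 22.0278.
The Pigouvian tax equals MEC at Q*: 10.25 + 1.34×22.0278 = 39.7673.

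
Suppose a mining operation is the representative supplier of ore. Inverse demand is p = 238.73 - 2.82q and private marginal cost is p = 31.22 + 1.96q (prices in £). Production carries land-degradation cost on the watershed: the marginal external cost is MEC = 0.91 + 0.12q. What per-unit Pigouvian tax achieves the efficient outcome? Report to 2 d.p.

Social marginal cost = private MC + MEC = 32.13 + 2.08q.
Set SMC = demand: 32.13 + 2.08q = 238.73 - 2.82q → q* = 42.1633.
The Pigouvian tax equals MEC at q*: 0.91 + 0.12×42.1633 = 5.9696.

tax = £5.97 per unit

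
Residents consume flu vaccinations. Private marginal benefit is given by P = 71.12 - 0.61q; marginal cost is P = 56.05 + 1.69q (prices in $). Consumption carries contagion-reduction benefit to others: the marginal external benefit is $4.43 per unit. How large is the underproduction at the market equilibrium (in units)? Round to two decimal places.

1.93 units

Market equilibrium (private): 56.05 + 1.69q = 71.12 - 0.61q → q_m = 6.5522.
Social marginal benefit = demand + MEB = 75.55 - 0.61q.
Set SMB = MC: 75.55 - 0.61q = 56.05 + 1.69q → q* = 8.4783.
Gap = |6.5522 − 8.4783| = 1.9261.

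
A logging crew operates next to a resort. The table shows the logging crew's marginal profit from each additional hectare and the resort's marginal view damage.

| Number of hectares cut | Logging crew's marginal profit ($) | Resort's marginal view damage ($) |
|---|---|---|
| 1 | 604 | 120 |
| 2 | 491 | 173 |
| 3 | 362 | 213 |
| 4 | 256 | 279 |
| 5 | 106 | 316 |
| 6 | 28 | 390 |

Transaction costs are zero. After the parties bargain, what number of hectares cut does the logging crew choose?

Bargaining reaches the level where marginal profit last exceeds marginal view damage.
That holds through level 3 (362 ≥ 213) but not at 4 (256 < 279).

3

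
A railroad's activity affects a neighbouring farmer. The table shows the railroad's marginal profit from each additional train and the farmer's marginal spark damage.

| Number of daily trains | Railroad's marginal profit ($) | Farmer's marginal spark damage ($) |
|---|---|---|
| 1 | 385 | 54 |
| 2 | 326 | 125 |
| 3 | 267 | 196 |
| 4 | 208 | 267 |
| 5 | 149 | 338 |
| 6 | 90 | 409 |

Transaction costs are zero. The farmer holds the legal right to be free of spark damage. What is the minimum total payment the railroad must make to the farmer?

Efficient level: marginal profit ≥ marginal spark damage through level 3, so k* = 3.
With the farmer holding the right, the railroad must at least compensate total damage at k*: 54 + 125 + 196 = 375.

$375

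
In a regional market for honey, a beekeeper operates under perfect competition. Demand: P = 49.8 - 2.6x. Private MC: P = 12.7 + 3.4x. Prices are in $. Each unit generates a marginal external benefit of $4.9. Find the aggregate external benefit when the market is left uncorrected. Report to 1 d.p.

$30.3

Market equilibrium (private): 12.7 + 3.4x = 49.8 - 2.6x → x_m = 6.1833.
Total external benefit = MEB × x_m = 4.9 × 6.1833 = 30.2982.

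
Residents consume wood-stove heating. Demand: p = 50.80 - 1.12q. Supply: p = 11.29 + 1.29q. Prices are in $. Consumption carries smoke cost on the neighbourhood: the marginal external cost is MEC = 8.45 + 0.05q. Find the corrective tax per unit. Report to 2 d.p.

Social marginal benefit = demand − MEC = 42.35 - 1.17q.
Set SMB = MC: 42.35 - 1.17q = 11.29 + 1.29q → q* = 12.6260.
The Pigouvian tax equals MEC at q*: 8.45 + 0.05×12.6260 = 9.0813.

tax = $9.08 per unit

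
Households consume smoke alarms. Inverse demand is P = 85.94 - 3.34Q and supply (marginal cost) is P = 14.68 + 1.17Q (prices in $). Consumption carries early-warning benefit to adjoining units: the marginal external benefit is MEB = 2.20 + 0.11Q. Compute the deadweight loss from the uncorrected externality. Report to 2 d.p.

Market equilibrium (private): 14.68 + 1.17Q = 85.94 - 3.34Q → Q_m = 15.8004.
Social marginal benefit = demand + MEB = 88.14 - 3.23Q.
Set SMB = MC: 88.14 - 3.23Q = 14.68 + 1.17Q → Q* = 16.6955.
Between Q* and Q_m the wedge SMB − MC runs linearly from 0 to MEB(Q_m), so the loss is a triangle.
DWL = ½ × 0.8951 × 3.9380 = 1.7625.

DWL = $1.76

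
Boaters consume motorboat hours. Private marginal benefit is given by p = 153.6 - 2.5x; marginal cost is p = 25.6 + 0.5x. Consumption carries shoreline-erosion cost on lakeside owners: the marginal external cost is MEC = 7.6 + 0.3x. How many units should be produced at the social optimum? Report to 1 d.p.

x* = 36.5

Social marginal benefit = demand − MEC = 146.0 - 2.8x.
Set SMB = MC: 146.0 - 2.8x = 25.6 + 0.5x → x* = 36.4848.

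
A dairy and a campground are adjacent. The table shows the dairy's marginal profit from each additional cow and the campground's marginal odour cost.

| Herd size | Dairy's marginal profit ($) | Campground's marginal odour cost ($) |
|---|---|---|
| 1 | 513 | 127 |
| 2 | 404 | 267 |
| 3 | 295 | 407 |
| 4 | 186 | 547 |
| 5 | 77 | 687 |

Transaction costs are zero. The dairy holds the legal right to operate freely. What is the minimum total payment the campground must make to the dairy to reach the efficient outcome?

Left alone the dairy would choose level 5 (marginal profit stays positive).
Efficient level: k* = 2 (marginal profit ≥ marginal odour cost through 2).
The campground must at least cover the dairy's forgone profit from cutting 5→2: 295 + 186 + 77 = 558.

$558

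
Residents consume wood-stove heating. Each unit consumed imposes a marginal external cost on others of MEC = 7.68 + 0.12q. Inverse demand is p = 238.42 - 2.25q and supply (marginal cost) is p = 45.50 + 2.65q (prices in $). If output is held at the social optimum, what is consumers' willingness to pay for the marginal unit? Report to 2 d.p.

Social marginal benefit = demand − MEC = 230.74 - 2.37q.
Set SMB = MC: 230.74 - 2.37q = 45.50 + 2.65q → q* = 36.9004.
Consumer price on the demand curve at q*: 238.42 − 2.25×36.9004 = 155.3941.

P = $155.39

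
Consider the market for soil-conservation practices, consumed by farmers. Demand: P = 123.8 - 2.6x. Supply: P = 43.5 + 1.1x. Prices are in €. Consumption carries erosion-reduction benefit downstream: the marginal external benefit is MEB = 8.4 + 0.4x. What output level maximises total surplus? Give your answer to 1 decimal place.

Social marginal benefit = demand + MEB = 132.2 - 2.2x.
Set SMB = MC: 132.2 - 2.2x = 43.5 + 1.1x → x* = 26.8788.

x* = 26.9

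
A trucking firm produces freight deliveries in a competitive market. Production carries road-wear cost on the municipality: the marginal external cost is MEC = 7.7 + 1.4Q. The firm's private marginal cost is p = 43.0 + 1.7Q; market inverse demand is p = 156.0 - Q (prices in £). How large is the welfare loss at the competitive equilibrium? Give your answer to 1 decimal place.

Market equilibrium (private): 43.0 + 1.7Q = 156.0 - Q → Q_m = 41.8519.
Social marginal cost = private MC + MEC = 50.7 + 3.1Q.
Set SMC = demand: 50.7 + 3.1Q = 156.0 - Q → Q* = 25.6829.
The loss is the area between SMC and demand from Q* to Q_m; with linear curves that's a triangle of height MEC(Q_m).
DWL = ½ × 16.1690 × 66.2926 = 535.9425.

DWL = £535.9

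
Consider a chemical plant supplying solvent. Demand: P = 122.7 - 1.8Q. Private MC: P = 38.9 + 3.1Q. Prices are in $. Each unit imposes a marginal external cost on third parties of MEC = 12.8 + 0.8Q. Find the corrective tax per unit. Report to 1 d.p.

Social marginal cost = private MC + MEC = 51.7 + 3.9Q.
Set SMC = demand: 51.7 + 3.9Q = 122.7 - 1.8Q → Q* = 12.4561.
The Pigouvian tax equals MEC at Q*: 12.8 + 0.8×12.4561 = 22.7649.

tax = $22.8 per unit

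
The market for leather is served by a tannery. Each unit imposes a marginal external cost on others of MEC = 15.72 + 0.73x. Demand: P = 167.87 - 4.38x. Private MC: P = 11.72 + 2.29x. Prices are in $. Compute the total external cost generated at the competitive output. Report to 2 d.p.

$568.06

Market equilibrium (private): 11.72 + 2.29x = 167.87 - 4.38x → x_m = 23.4108.
Total external cost = ∫₀^{x_m} (15.72 + 0.73x) dx = 15.72×23.4108 + ½×0.73×23.4108² = 568.0617.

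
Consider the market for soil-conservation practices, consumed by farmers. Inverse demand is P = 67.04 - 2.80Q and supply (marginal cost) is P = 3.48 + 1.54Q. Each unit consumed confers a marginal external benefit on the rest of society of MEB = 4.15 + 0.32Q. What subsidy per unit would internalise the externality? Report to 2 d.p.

Social marginal benefit = demand + MEB = 71.19 - 2.48Q.
Set SMB = MC: 71.19 - 2.48Q = 3.48 + 1.54Q → Q* = 16.8433.
The Pigouvian subsidy equals MEB at Q*: 4.15 + 0.32×16.8433 = 9.5399.

subsidy = 9.54 per unit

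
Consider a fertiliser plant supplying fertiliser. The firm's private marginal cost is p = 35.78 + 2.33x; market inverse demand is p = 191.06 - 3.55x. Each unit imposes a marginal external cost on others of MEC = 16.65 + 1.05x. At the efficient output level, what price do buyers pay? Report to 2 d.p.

Social marginal cost = private MC + MEC = 52.43 + 3.38x.
Set SMC = demand: 52.43 + 3.38x = 191.06 - 3.55x → x* = 20.0043.
Consumer price on the demand curve at x*: 191.06 − 3.55×20.0043 = 120.0447.

P = 120.04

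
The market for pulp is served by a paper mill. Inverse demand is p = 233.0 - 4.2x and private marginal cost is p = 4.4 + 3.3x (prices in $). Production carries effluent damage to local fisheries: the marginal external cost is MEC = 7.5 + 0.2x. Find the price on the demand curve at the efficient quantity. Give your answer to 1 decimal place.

P = $112.4

Social marginal cost = private MC + MEC = 11.9 + 3.5x.
Set SMC = demand: 11.9 + 3.5x = 233.0 - 4.2x → x* = 28.7143.
Consumer price on the demand curve at x*: 233.0 − 4.2×28.7143 = 112.3999.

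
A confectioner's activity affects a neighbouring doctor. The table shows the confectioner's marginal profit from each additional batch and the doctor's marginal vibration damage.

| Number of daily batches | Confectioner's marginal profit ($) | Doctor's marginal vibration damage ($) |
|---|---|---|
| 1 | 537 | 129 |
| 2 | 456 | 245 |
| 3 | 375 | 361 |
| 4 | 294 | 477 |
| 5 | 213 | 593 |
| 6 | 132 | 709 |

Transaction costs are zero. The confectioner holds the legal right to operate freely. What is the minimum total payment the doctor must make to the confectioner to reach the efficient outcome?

$639

Left alone the confectioner would choose level 6 (marginal profit stays positive).
Efficient level: k* = 3 (marginal profit ≥ marginal vibration damage through 3).
The doctor must at least cover the confectioner's forgone profit from cutting 6→3: 294 + 213 + 132 = 639.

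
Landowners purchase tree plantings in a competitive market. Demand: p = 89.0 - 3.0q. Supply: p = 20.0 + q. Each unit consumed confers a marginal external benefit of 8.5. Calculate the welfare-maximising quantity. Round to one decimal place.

Social marginal benefit = demand + MEB = 97.5 - 3.0q.
Set SMB = MC: 97.5 - 3.0q = 20.0 + q → q* = 19.3750.

q* = 19.4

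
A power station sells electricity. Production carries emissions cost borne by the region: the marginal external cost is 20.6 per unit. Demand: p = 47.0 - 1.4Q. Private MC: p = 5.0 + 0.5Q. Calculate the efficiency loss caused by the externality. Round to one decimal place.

DWL = 111.7

Market equilibrium (private): 5.0 + 0.5Q = 47.0 - 1.4Q → Q_m = 22.1053.
Social marginal cost = private MC + MEC = 25.6 + 0.5Q.
Set SMC = demand: 25.6 + 0.5Q = 47.0 - 1.4Q → Q* = 11.2632.
Height of the DWL triangle at Q_m is SMC(Q_m) − demand(Q_m) = MEC(Q_m) = 20.6000.
DWL = ½ × 10.8421 × 20.6000 = 111.6736.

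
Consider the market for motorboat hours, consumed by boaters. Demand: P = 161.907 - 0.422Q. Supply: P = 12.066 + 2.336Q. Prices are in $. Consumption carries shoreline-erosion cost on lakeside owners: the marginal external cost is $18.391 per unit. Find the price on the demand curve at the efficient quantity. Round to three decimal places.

P = $141.794

Social marginal benefit = demand − MEC = 143.516 - 0.422Q.
Set SMB = MC: 143.516 - 0.422Q = 12.066 + 2.336Q → Q* = 47.6613.
Consumer price on the demand curve at Q*: 161.907 − 0.422×47.6613 = 141.7939.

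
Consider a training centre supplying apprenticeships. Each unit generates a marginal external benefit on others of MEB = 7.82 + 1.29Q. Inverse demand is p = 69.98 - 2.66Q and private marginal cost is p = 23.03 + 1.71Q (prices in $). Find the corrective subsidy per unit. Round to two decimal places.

Social marginal cost = private MC − MEB = 15.21 + 0.42Q.
Set SMC = demand: 15.21 + 0.42Q = 69.98 - 2.66Q → Q* = 17.7825.
The Pigouvian subsidy equals MEB at Q*: 7.82 + 1.29×17.7825 = 30.7594.

subsidy = $30.76 per unit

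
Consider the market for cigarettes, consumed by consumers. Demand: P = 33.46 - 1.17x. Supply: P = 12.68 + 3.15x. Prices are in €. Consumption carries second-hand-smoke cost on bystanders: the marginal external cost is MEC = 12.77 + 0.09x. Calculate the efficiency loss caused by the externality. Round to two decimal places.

Market equilibrium (private): 12.68 + 3.15x = 33.46 - 1.17x → x_m = 4.8102.
Social marginal benefit = demand − MEC = 20.69 - 1.26x.
Set SMB = MC: 20.69 - 1.26x = 12.68 + 3.15x → x* = 1.8163.
The loss is the area between SMB and MC from x* to x_m; with linear curves that's a triangle of height MEC(x_m).
DWL = ½ × 2.9939 × 13.2029 = 19.7641.

DWL = €19.76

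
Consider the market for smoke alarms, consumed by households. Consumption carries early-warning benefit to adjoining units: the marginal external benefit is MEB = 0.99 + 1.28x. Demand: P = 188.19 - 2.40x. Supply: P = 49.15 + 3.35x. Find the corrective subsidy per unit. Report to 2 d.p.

Social marginal benefit = demand + MEB = 189.18 - 1.12x.
Set SMB = MC: 189.18 - 1.12x = 49.15 + 3.35x → x* = 31.3266.
The Pigouvian subsidy equals MEB at x*: 0.99 + 1.28×31.3266 = 41.0880.

subsidy = 41.09 per unit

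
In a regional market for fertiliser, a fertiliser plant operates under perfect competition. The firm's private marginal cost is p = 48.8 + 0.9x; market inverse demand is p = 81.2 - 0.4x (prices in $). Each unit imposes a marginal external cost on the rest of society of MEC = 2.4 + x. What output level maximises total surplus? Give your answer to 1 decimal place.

x* = 13.0

Social marginal cost = private MC + MEC = 51.2 + 1.9x.
Set SMC = demand: 51.2 + 1.9x = 81.2 - 0.4x → x* = 13.0435.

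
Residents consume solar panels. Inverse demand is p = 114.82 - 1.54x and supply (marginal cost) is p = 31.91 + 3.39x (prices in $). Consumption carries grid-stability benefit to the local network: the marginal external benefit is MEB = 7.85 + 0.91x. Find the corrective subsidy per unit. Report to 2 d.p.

Social marginal benefit = demand + MEB = 122.67 - 0.63x.
Set SMB = MC: 122.67 - 0.63x = 31.91 + 3.39x → x* = 22.5771.
The Pigouvian subsidy equals MEB at x*: 7.85 + 0.91×22.5771 = 28.3952.

subsidy = $28.40 per unit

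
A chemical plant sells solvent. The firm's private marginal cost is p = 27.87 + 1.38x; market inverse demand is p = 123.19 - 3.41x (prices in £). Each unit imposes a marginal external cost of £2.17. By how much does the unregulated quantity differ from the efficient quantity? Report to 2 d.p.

Market equilibrium (private): 27.87 + 1.38x = 123.19 - 3.41x → x_m = 19.8998.
Social marginal cost = private MC + MEC = 30.04 + 1.38x.
Set SMC = demand: 30.04 + 1.38x = 123.19 - 3.41x → x* = 19.4468.
Gap = |19.8998 − 19.4468| = 0.4530.

0.45 units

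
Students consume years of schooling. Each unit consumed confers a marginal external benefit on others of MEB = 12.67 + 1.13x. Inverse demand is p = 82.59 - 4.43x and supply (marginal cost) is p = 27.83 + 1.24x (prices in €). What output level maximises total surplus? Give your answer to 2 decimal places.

Social marginal benefit = demand + MEB = 95.26 - 3.30x.
Set SMB = MC: 95.26 - 3.30x = 27.83 + 1.24x → x* = 14.8524.

x* = 14.85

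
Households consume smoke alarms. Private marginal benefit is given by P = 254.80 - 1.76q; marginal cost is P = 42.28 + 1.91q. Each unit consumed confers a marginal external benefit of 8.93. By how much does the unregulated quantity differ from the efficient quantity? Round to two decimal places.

Market equilibrium (private): 42.28 + 1.91q = 254.80 - 1.76q → q_m = 57.9074.
Social marginal benefit = demand + MEB = 263.73 - 1.76q.
Set SMB = MC: 263.73 - 1.76q = 42.28 + 1.91q → q* = 60.3406.
Gap = |57.9074 − 60.3406| = 2.4332.

2.43 units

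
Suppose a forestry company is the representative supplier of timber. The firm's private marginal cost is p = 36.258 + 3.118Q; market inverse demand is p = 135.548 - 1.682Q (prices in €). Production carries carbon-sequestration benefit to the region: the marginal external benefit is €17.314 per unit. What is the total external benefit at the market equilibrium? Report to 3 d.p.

€358.147

Market equilibrium (private): 36.258 + 3.118Q = 135.548 - 1.682Q → Q_m = 20.6854.
Total external benefit = MEB × Q_m = 17.314 × 20.6854 = 358.1470.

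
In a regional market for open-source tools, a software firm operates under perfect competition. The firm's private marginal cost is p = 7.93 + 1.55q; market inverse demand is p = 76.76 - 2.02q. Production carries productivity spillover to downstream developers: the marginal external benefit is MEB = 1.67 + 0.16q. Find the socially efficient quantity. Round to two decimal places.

q* = 20.67

Social marginal cost = private MC − MEB = 6.26 + 1.39q.
Set SMC = demand: 6.26 + 1.39q = 76.76 - 2.02q → q* = 20.6745.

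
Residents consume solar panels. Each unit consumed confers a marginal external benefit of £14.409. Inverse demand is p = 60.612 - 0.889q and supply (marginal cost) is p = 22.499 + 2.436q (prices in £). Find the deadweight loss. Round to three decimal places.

Market equilibrium (private): 22.499 + 2.436q = 60.612 - 0.889q → q_m = 11.4626.
Social marginal benefit = demand + MEB = 75.021 - 0.889q.
Set SMB = MC: 75.021 - 0.889q = 22.499 + 2.436q → q* = 15.7961.
The loss is the area between SMB and MC from q* to q_m; with linear curves that's a triangle of height MEB(q_m).
DWL = ½ × 4.3335 × 14.4090 = 31.2207.

DWL = £31.221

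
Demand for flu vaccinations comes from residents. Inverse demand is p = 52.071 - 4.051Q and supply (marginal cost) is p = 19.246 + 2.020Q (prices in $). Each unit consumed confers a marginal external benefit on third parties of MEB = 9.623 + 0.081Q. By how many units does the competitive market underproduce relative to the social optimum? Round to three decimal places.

Market equilibrium (private): 19.246 + 2.020Q = 52.071 - 4.051Q → Q_m = 5.4069.
Social marginal benefit = demand + MEB = 61.694 - 3.970Q.
Set SMB = MC: 61.694 - 3.970Q = 19.246 + 2.020Q → Q* = 7.0865.
Gap = |5.4069 − 7.0865| = 1.6796.

1.680 units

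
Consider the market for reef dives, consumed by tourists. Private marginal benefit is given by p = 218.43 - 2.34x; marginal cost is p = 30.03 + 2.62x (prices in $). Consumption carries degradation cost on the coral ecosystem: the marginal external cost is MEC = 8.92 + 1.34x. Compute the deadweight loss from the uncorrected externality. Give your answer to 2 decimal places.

Market equilibrium (private): 30.03 + 2.62x = 218.43 - 2.34x → x_m = 37.9839.
Social marginal benefit = demand − MEC = 209.51 - 3.68x.
Set SMB = MC: 209.51 - 3.68x = 30.03 + 2.62x → x* = 28.4889.
Between x* and x_m the wedge MC − SMB runs linearly from 0 to MEC(x_m), so the loss is a triangle.
DWL = ½ × 9.4950 × 59.8184 = 283.9879.

DWL = $283.99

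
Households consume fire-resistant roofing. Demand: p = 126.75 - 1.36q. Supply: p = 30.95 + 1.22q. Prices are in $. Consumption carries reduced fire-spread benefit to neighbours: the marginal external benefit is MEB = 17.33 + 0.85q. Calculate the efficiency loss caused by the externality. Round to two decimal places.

Market equilibrium (private): 30.95 + 1.22q = 126.75 - 1.36q → q_m = 37.1318.
Social marginal benefit = demand + MEB = 144.08 - 0.51q.
Set SMB = MC: 144.08 - 0.51q = 30.95 + 1.22q → q* = 65.3931.
Between q* and q_m the wedge SMB − MC runs linearly from 0 to MEB(q_m), so the loss is a triangle.
DWL = ½ × 28.2613 × 48.8920 = 690.8757.

DWL = $690.88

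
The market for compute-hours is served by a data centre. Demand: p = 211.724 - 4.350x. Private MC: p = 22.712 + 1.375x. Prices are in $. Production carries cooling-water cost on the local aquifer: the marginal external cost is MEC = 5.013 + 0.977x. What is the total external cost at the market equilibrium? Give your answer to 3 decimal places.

Market equilibrium (private): 22.712 + 1.375x = 211.724 - 4.350x → x_m = 33.0152.
Total external cost = ∫₀^{x_m} (5.013 + 0.977x) dx = 5.013×33.0152 + ½×0.977×33.0152² = 697.9719.

$697.972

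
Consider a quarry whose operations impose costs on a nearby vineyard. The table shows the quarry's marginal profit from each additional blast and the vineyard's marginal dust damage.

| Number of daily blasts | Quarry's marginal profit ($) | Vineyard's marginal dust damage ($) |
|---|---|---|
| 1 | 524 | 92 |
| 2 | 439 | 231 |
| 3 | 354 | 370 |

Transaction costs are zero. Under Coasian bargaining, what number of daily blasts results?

Bargaining reaches the level where marginal profit last exceeds marginal dust damage.
That holds through level 2 (439 ≥ 231) but not at 3 (354 < 370).

2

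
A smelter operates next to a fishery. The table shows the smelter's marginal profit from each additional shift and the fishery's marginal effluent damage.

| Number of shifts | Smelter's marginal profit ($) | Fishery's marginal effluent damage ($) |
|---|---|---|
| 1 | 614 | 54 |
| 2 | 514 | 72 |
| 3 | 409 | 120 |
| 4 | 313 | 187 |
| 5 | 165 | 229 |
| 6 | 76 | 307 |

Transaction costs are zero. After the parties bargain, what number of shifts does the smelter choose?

4

Bargaining reaches the level where marginal profit last exceeds marginal effluent damage.
That holds through level 4 (313 ≥ 187) but not at 5 (165 < 229).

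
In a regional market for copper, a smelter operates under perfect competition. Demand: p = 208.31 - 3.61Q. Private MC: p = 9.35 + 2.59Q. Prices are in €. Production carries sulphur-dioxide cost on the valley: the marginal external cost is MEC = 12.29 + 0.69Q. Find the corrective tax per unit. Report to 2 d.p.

Social marginal cost = private MC + MEC = 21.64 + 3.28Q.
Set SMC = demand: 21.64 + 3.28Q = 208.31 - 3.61Q → Q* = 27.0929.
The Pigouvian tax equals MEC at Q*: 12.29 + 0.69×27.0929 = 30.9841.

tax = €30.98 per unit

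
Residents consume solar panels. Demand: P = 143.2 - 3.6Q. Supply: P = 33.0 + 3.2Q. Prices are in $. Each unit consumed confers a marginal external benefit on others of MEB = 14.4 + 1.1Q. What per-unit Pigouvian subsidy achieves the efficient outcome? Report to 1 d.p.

subsidy = $38.4 per unit

Social marginal benefit = demand + MEB = 157.6 - 2.5Q.
Set SMB = MC: 157.6 - 2.5Q = 33.0 + 3.2Q → Q* = 21.8596.
The Pigouvian subsidy equals MEB at Q*: 14.4 + 1.1×21.8596 = 38.4456.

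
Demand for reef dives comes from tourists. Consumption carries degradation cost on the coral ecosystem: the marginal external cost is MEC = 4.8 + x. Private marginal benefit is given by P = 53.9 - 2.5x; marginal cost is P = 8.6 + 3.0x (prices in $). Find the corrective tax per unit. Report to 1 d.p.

tax = $11.0 per unit

Social marginal benefit = demand − MEC = 49.1 - 3.5x.
Set SMB = MC: 49.1 - 3.5x = 8.6 + 3.0x → x* = 6.2308.
The Pigouvian tax equals MEC at x*: 4.8 + 1.0×6.2308 = 11.0308.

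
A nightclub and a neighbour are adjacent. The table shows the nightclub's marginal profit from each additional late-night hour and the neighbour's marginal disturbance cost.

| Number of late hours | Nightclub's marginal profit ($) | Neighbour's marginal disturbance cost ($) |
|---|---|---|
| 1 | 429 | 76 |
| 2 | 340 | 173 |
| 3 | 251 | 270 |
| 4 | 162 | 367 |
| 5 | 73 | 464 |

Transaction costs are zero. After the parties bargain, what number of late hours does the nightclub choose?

2

Bargaining reaches the level where marginal profit last exceeds marginal disturbance cost.
That holds through level 2 (340 ≥ 173) but not at 3 (251 < 270).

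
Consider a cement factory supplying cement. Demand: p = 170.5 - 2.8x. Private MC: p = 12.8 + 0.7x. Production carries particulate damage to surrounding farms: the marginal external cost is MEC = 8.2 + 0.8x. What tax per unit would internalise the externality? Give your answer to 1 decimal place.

tax = 36.0 per unit

Social marginal cost = private MC + MEC = 21.0 + 1.5x.
Set SMC = demand: 21.0 + 1.5x = 170.5 - 2.8x → x* = 34.7674.
The Pigouvian tax equals MEC at x*: 8.2 + 0.8×34.7674 = 36.0139.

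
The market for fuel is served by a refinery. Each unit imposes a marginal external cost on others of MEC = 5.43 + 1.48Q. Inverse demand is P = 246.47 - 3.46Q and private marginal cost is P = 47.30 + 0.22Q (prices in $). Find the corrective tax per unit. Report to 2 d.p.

tax = $61.00 per unit

Social marginal cost = private MC + MEC = 52.73 + 1.70Q.
Set SMC = demand: 52.73 + 1.70Q = 246.47 - 3.46Q → Q* = 37.5465.
The Pigouvian tax equals MEC at Q*: 5.43 + 1.48×37.5465 = 60.9988.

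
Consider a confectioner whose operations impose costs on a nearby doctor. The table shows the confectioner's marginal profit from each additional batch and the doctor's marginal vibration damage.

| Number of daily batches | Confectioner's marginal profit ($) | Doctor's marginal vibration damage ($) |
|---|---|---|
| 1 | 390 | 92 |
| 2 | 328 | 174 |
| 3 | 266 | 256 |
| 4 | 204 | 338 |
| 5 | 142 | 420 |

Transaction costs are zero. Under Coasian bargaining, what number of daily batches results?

Bargaining reaches the level where marginal profit last exceeds marginal vibration damage.
That holds through level 3 (266 ≥ 256) but not at 4 (204 < 338).

3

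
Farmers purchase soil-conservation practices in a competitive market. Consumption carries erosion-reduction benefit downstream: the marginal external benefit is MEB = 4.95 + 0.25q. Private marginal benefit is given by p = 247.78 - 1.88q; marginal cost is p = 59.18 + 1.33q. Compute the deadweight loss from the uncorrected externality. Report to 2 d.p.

DWL = 65.15

Market equilibrium (private): 59.18 + 1.33q = 247.78 - 1.88q → q_m = 58.7539.
Social marginal benefit = demand + MEB = 252.73 - 1.63q.
Set SMB = MC: 252.73 - 1.63q = 59.18 + 1.33q → q* = 65.3885.
Height of the DWL triangle at q_m is SMB(q_m) − MC(q_m) = MEB(q_m) = 19.6385.
DWL = ½ × 6.6346 × 19.6385 = 65.1468.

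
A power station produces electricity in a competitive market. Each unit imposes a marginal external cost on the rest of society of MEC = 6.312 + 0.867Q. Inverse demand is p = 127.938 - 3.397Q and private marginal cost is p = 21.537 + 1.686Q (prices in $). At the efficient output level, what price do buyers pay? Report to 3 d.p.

P = $70.795

Social marginal cost = private MC + MEC = 27.849 + 2.553Q.
Set SMC = demand: 27.849 + 2.553Q = 127.938 - 3.397Q → Q* = 16.8217.
Consumer price on the demand curve at Q*: 127.938 − 3.397×16.8217 = 70.7947.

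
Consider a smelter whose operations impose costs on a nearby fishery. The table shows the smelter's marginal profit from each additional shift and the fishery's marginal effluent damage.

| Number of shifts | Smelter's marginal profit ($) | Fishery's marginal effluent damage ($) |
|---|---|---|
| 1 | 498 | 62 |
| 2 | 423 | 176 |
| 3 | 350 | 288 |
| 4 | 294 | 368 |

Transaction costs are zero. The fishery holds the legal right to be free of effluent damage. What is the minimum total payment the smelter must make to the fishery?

Efficient level: marginal profit ≥ marginal effluent damage through level 3, so k* = 3.
With the fishery holding the right, the smelter must at least compensate total damage at k*: 62 + 176 + 288 = 526.

$526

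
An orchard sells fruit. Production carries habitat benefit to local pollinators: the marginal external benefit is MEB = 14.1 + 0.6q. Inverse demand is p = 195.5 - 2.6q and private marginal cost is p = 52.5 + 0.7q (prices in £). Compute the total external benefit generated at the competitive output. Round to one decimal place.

£1174.3

Market equilibrium (private): 52.5 + 0.7q = 195.5 - 2.6q → q_m = 43.3333.
Total external benefit = ∫₀^{q_m} (14.1 + 0.6q) dq = 14.1×43.3333 + ½×0.6×43.3333² = 1174.3320.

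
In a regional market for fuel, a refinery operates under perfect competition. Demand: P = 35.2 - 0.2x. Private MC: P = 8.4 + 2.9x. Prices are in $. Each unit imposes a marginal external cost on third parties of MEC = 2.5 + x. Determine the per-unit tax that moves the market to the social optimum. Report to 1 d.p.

tax = $8.4 per unit

Social marginal cost = private MC + MEC = 10.9 + 3.9x.
Set SMC = demand: 10.9 + 3.9x = 35.2 - 0.2x → x* = 5.9268.
The Pigouvian tax equals MEC at x*: 2.5 + 1.0×5.9268 = 8.4268.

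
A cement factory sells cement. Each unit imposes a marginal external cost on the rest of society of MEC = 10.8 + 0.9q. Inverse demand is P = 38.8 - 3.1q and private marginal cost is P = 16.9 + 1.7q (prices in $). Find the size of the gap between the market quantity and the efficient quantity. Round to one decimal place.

Market equilibrium (private): 16.9 + 1.7q = 38.8 - 3.1q → q_m = 4.5625.
Social marginal cost = private MC + MEC = 27.7 + 2.6q.
Set SMC = demand: 27.7 + 2.6q = 38.8 - 3.1q → q* = 1.9474.
Gap = |4.5625 − 1.9474| = 2.6151.

2.6 units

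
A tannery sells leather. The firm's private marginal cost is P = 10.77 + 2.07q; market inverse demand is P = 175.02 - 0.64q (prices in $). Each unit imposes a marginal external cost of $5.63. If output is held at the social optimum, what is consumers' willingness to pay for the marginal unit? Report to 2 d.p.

Social marginal cost = private MC + MEC = 16.40 + 2.07q.
Set SMC = demand: 16.40 + 2.07q = 175.02 - 0.64q → q* = 58.5314.
Consumer price on the demand curve at q*: 175.02 − 0.64×58.5314 = 137.5599.

P = $137.56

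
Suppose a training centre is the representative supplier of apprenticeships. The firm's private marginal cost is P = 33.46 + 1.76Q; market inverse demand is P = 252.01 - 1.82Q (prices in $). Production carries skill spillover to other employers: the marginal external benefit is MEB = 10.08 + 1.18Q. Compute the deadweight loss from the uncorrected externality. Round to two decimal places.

Market equilibrium (private): 33.46 + 1.76Q = 252.01 - 1.82Q → Q_m = 61.0475.
Social marginal cost = private MC − MEB = 23.38 + 0.58Q.
Set SMC = demand: 23.38 + 0.58Q = 252.01 - 1.82Q → Q* = 95.2625.
The loss is the area between SMC and demand from Q* to Q_m; with linear curves that's a triangle of height MEB(Q_m).
DWL = ½ × 34.2150 × 82.1160 = 1404.7995.

DWL = $1404.80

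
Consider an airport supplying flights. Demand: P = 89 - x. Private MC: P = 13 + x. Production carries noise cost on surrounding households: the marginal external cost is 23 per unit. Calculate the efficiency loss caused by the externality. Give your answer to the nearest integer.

DWL = 132

Market equilibrium (private): 13 + x = 89 - x → x_m = 38.0000.
Social marginal cost = private MC + MEC = 36 + x.
Set SMC = demand: 36 + x = 89 - x → x* = 26.5000.
The welfare-loss triangle has base |x_m − x*| and height MEC(x_m) (the vertical gap between SMC and demand is zero at x* and MEC at x_m).
DWL = ½ × 11.5000 × 23.0000 = 132.2500.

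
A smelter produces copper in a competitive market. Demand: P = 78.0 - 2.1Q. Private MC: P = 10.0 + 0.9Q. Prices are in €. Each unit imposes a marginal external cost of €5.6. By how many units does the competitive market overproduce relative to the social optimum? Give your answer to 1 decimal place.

Market equilibrium (private): 10.0 + 0.9Q = 78.0 - 2.1Q → Q_m = 22.6667.
Social marginal cost = private MC + MEC = 15.6 + 0.9Q.
Set SMC = demand: 15.6 + 0.9Q = 78.0 - 2.1Q → Q* = 20.8000.
Gap = |22.6667 − 20.8000| = 1.8667.

1.9 units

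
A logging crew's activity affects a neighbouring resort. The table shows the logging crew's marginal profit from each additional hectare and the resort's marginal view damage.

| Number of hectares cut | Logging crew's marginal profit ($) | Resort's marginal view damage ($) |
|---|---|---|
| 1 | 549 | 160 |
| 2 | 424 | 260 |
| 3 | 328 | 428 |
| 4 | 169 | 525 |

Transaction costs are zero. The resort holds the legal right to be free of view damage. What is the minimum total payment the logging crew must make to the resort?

$420

Efficient level: marginal profit ≥ marginal view damage through level 2, so k* = 2.
With the resort holding the right, the logging crew must at least compensate total damage at k*: 160 + 260 = 420.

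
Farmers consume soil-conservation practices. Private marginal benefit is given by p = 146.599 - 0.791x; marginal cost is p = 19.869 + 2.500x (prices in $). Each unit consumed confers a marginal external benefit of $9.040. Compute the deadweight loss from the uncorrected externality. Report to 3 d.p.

Market equilibrium (private): 19.869 + 2.500x = 146.599 - 0.791x → x_m = 38.5081.
Social marginal benefit = demand + MEB = 155.639 - 0.791x.
Set SMB = MC: 155.639 - 0.791x = 19.869 + 2.500x → x* = 41.2549.
Between x* and x_m the wedge SMB − MC runs linearly from 0 to MEB(x_m), so the loss is a triangle.
DWL = ½ × 2.7468 × 9.0400 = 12.4155.

DWL = $12.416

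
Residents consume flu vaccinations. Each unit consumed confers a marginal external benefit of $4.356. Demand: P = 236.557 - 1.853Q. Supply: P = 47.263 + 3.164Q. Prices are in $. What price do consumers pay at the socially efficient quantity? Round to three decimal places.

P = $165.033

Social marginal benefit = demand + MEB = 240.913 - 1.853Q.
Set SMB = MC: 240.913 - 1.853Q = 47.263 + 3.164Q → Q* = 38.5988.
Consumer price on the demand curve at Q*: 236.557 − 1.853×38.5988 = 165.0334.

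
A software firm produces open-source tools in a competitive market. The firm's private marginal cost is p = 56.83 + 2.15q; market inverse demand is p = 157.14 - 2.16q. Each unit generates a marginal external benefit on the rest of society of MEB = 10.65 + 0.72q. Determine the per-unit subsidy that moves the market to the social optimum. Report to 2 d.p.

subsidy = 32.90 per unit

Social marginal cost = private MC − MEB = 46.18 + 1.43q.
Set SMC = demand: 46.18 + 1.43q = 157.14 - 2.16q → q* = 30.9081.
The Pigouvian subsidy equals MEB at q*: 10.65 + 0.72×30.9081 = 32.9038.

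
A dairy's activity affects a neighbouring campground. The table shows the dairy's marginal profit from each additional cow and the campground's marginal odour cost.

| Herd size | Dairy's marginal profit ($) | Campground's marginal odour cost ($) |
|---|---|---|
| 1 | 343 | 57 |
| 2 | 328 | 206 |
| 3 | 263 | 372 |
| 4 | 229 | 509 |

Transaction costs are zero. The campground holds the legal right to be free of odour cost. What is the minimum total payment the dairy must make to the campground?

Efficient level: marginal profit ≥ marginal odour cost through level 2, so k* = 2.
With the campground holding the right, the dairy must at least compensate total damage at k*: 57 + 206 = 263.

$263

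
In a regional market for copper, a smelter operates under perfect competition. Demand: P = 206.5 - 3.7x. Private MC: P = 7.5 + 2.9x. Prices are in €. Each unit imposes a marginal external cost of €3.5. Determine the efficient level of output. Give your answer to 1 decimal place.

x* = 29.6

Social marginal cost = private MC + MEC = 11.0 + 2.9x.
Set SMC = demand: 11.0 + 2.9x = 206.5 - 3.7x → x* = 29.6212.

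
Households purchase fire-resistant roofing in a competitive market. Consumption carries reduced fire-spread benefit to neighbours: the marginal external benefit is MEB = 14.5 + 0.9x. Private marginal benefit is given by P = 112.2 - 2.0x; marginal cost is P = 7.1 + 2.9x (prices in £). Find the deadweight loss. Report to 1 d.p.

DWL = £142.8

Market equilibrium (private): 7.1 + 2.9x = 112.2 - 2.0x → x_m = 21.4490.
Social marginal benefit = demand + MEB = 126.7 - 1.1x.
Set SMB = MC: 126.7 - 1.1x = 7.1 + 2.9x → x* = 29.9000.
The loss is the area between SMB and MC from x* to x_m; with linear curves that's a triangle of height MEB(x_m).
DWL = ½ × 8.4510 × 33.8041 = 142.8392.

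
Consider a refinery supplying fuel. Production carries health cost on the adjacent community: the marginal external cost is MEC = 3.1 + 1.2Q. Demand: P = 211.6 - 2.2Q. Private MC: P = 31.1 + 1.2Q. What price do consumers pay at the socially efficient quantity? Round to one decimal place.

P = 126.8

Social marginal cost = private MC + MEC = 34.2 + 2.4Q.
Set SMC = demand: 34.2 + 2.4Q = 211.6 - 2.2Q → Q* = 38.5652.
Consumer price on the demand curve at Q*: 211.6 − 2.2×38.5652 = 126.7566.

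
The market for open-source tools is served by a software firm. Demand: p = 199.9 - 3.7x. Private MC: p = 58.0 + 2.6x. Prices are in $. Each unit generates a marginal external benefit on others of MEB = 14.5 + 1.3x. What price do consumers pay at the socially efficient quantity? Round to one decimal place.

P = $84.2

Social marginal cost = private MC − MEB = 43.5 + 1.3x.
Set SMC = demand: 43.5 + 1.3x = 199.9 - 3.7x → x* = 31.2800.
Consumer price on the demand curve at x*: 199.9 − 3.7×31.2800 = 84.1640.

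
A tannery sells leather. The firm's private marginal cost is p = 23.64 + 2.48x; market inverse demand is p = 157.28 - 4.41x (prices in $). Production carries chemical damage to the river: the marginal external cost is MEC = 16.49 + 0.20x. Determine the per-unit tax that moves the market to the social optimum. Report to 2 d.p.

Social marginal cost = private MC + MEC = 40.13 + 2.68x.
Set SMC = demand: 40.13 + 2.68x = 157.28 - 4.41x → x* = 16.5233.
The Pigouvian tax equals MEC at x*: 16.49 + 0.20×16.5233 = 19.7947.

tax = $19.79 per unit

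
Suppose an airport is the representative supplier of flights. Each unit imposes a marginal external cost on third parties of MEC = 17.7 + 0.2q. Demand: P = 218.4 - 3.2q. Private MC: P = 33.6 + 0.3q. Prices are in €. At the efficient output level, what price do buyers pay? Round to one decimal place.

P = €73.9

Social marginal cost = private MC + MEC = 51.3 + 0.5q.
Set SMC = demand: 51.3 + 0.5q = 218.4 - 3.2q → q* = 45.1622.
Consumer price on the demand curve at q*: 218.4 − 3.2×45.1622 = 73.8810.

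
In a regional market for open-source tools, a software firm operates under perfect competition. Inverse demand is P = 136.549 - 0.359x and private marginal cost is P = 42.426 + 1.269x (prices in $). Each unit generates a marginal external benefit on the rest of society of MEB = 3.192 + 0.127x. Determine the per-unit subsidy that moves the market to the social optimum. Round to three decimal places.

subsidy = $11.426 per unit

Social marginal cost = private MC − MEB = 39.234 + 1.142x.
Set SMC = demand: 39.234 + 1.142x = 136.549 - 0.359x → x* = 64.8334.
The Pigouvian subsidy equals MEB at x*: 3.192 + 0.127×64.8334 = 11.4258.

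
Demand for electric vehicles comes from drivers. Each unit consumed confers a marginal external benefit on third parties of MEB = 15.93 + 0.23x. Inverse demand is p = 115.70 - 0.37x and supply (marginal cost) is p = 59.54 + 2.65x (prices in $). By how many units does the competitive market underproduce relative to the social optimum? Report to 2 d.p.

Market equilibrium (private): 59.54 + 2.65x = 115.70 - 0.37x → x_m = 18.5960.
Social marginal benefit = demand + MEB = 131.63 - 0.14x.
Set SMB = MC: 131.63 - 0.14x = 59.54 + 2.65x → x* = 25.8387.
Gap = |18.5960 − 25.8387| = 7.2427.

7.24 units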